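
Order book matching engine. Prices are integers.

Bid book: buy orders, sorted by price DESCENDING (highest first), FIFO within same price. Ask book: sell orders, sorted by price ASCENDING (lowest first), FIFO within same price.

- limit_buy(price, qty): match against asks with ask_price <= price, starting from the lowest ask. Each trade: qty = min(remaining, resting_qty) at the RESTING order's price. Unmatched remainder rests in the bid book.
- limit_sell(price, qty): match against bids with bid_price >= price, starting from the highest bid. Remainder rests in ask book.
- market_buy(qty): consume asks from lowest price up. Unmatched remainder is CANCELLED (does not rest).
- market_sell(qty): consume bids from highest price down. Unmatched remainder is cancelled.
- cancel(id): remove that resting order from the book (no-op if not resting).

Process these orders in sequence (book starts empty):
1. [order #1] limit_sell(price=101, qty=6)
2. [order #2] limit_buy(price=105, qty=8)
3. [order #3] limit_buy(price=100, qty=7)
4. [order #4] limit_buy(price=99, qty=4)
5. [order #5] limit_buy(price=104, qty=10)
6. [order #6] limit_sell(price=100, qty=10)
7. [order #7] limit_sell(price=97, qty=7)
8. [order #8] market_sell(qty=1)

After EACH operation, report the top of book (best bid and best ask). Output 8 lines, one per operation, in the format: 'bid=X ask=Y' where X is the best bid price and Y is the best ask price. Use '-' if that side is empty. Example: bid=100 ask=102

After op 1 [order #1] limit_sell(price=101, qty=6): fills=none; bids=[-] asks=[#1:6@101]
After op 2 [order #2] limit_buy(price=105, qty=8): fills=#2x#1:6@101; bids=[#2:2@105] asks=[-]
After op 3 [order #3] limit_buy(price=100, qty=7): fills=none; bids=[#2:2@105 #3:7@100] asks=[-]
After op 4 [order #4] limit_buy(price=99, qty=4): fills=none; bids=[#2:2@105 #3:7@100 #4:4@99] asks=[-]
After op 5 [order #5] limit_buy(price=104, qty=10): fills=none; bids=[#2:2@105 #5:10@104 #3:7@100 #4:4@99] asks=[-]
After op 6 [order #6] limit_sell(price=100, qty=10): fills=#2x#6:2@105 #5x#6:8@104; bids=[#5:2@104 #3:7@100 #4:4@99] asks=[-]
After op 7 [order #7] limit_sell(price=97, qty=7): fills=#5x#7:2@104 #3x#7:5@100; bids=[#3:2@100 #4:4@99] asks=[-]
After op 8 [order #8] market_sell(qty=1): fills=#3x#8:1@100; bids=[#3:1@100 #4:4@99] asks=[-]

Answer: bid=- ask=101
bid=105 ask=-
bid=105 ask=-
bid=105 ask=-
bid=105 ask=-
bid=104 ask=-
bid=100 ask=-
bid=100 ask=-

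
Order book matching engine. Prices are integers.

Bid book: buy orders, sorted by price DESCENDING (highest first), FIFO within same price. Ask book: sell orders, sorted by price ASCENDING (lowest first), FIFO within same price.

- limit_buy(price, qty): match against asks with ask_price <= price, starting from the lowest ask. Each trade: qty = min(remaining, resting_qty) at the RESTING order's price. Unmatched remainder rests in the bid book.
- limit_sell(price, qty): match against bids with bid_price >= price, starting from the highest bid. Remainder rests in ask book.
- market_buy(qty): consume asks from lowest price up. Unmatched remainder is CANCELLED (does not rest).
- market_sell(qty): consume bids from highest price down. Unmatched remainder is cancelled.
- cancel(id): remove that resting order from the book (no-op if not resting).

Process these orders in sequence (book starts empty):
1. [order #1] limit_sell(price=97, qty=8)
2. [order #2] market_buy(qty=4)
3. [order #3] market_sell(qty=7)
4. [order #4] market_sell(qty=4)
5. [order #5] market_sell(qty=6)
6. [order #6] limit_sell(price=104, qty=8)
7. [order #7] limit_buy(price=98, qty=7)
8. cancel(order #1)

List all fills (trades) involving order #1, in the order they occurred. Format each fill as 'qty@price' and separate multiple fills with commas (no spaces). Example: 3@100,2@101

Answer: 4@97,4@97

Derivation:
After op 1 [order #1] limit_sell(price=97, qty=8): fills=none; bids=[-] asks=[#1:8@97]
After op 2 [order #2] market_buy(qty=4): fills=#2x#1:4@97; bids=[-] asks=[#1:4@97]
After op 3 [order #3] market_sell(qty=7): fills=none; bids=[-] asks=[#1:4@97]
After op 4 [order #4] market_sell(qty=4): fills=none; bids=[-] asks=[#1:4@97]
After op 5 [order #5] market_sell(qty=6): fills=none; bids=[-] asks=[#1:4@97]
After op 6 [order #6] limit_sell(price=104, qty=8): fills=none; bids=[-] asks=[#1:4@97 #6:8@104]
After op 7 [order #7] limit_buy(price=98, qty=7): fills=#7x#1:4@97; bids=[#7:3@98] asks=[#6:8@104]
After op 8 cancel(order #1): fills=none; bids=[#7:3@98] asks=[#6:8@104]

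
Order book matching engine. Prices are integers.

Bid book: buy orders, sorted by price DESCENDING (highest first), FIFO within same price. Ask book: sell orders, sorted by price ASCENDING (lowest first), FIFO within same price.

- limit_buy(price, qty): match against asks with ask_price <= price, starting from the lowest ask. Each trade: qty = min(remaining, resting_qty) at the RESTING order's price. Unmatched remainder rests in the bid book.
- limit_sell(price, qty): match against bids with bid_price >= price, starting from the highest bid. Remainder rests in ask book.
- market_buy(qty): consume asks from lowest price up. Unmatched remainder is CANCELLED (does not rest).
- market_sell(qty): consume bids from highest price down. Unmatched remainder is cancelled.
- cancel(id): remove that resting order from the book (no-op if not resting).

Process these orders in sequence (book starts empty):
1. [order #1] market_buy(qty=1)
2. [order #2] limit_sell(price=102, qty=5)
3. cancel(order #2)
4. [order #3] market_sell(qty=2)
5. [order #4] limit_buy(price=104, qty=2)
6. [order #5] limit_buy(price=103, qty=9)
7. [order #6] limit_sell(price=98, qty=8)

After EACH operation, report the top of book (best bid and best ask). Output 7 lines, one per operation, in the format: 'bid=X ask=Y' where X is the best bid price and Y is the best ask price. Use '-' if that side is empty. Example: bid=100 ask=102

After op 1 [order #1] market_buy(qty=1): fills=none; bids=[-] asks=[-]
After op 2 [order #2] limit_sell(price=102, qty=5): fills=none; bids=[-] asks=[#2:5@102]
After op 3 cancel(order #2): fills=none; bids=[-] asks=[-]
After op 4 [order #3] market_sell(qty=2): fills=none; bids=[-] asks=[-]
After op 5 [order #4] limit_buy(price=104, qty=2): fills=none; bids=[#4:2@104] asks=[-]
After op 6 [order #5] limit_buy(price=103, qty=9): fills=none; bids=[#4:2@104 #5:9@103] asks=[-]
After op 7 [order #6] limit_sell(price=98, qty=8): fills=#4x#6:2@104 #5x#6:6@103; bids=[#5:3@103] asks=[-]

Answer: bid=- ask=-
bid=- ask=102
bid=- ask=-
bid=- ask=-
bid=104 ask=-
bid=104 ask=-
bid=103 ask=-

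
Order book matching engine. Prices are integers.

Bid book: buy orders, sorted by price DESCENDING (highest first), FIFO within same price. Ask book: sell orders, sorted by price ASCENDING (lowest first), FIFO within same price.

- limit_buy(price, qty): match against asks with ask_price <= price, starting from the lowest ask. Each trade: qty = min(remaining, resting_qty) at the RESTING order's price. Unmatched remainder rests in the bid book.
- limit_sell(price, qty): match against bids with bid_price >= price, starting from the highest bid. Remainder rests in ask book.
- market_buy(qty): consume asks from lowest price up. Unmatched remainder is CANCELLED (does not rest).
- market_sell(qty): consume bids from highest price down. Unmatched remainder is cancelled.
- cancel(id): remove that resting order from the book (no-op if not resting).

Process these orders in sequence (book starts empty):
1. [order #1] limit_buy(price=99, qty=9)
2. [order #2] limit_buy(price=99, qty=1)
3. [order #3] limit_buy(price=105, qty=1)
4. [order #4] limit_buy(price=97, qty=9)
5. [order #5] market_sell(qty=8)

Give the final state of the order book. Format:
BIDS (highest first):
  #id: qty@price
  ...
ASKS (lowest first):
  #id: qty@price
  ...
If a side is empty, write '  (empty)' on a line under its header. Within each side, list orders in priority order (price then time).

After op 1 [order #1] limit_buy(price=99, qty=9): fills=none; bids=[#1:9@99] asks=[-]
After op 2 [order #2] limit_buy(price=99, qty=1): fills=none; bids=[#1:9@99 #2:1@99] asks=[-]
After op 3 [order #3] limit_buy(price=105, qty=1): fills=none; bids=[#3:1@105 #1:9@99 #2:1@99] asks=[-]
After op 4 [order #4] limit_buy(price=97, qty=9): fills=none; bids=[#3:1@105 #1:9@99 #2:1@99 #4:9@97] asks=[-]
After op 5 [order #5] market_sell(qty=8): fills=#3x#5:1@105 #1x#5:7@99; bids=[#1:2@99 #2:1@99 #4:9@97] asks=[-]

Answer: BIDS (highest first):
  #1: 2@99
  #2: 1@99
  #4: 9@97
ASKS (lowest first):
  (empty)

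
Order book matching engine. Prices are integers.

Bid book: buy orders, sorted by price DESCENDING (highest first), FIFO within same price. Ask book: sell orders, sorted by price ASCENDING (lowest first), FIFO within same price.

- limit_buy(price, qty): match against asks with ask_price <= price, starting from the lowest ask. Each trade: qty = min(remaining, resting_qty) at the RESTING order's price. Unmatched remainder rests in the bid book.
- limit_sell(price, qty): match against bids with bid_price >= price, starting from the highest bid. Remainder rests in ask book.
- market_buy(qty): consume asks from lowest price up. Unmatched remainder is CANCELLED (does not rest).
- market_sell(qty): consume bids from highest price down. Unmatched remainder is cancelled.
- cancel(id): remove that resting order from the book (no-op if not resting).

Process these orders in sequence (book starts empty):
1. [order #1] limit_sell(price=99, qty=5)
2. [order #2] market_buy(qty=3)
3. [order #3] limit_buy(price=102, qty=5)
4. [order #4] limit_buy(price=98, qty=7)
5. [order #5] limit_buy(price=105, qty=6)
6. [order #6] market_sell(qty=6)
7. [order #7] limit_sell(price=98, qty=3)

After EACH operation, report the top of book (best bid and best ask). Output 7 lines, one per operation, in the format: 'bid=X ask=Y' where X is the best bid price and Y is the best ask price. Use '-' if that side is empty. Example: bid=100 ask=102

Answer: bid=- ask=99
bid=- ask=99
bid=102 ask=-
bid=102 ask=-
bid=105 ask=-
bid=102 ask=-
bid=98 ask=-

Derivation:
After op 1 [order #1] limit_sell(price=99, qty=5): fills=none; bids=[-] asks=[#1:5@99]
After op 2 [order #2] market_buy(qty=3): fills=#2x#1:3@99; bids=[-] asks=[#1:2@99]
After op 3 [order #3] limit_buy(price=102, qty=5): fills=#3x#1:2@99; bids=[#3:3@102] asks=[-]
After op 4 [order #4] limit_buy(price=98, qty=7): fills=none; bids=[#3:3@102 #4:7@98] asks=[-]
After op 5 [order #5] limit_buy(price=105, qty=6): fills=none; bids=[#5:6@105 #3:3@102 #4:7@98] asks=[-]
After op 6 [order #6] market_sell(qty=6): fills=#5x#6:6@105; bids=[#3:3@102 #4:7@98] asks=[-]
After op 7 [order #7] limit_sell(price=98, qty=3): fills=#3x#7:3@102; bids=[#4:7@98] asks=[-]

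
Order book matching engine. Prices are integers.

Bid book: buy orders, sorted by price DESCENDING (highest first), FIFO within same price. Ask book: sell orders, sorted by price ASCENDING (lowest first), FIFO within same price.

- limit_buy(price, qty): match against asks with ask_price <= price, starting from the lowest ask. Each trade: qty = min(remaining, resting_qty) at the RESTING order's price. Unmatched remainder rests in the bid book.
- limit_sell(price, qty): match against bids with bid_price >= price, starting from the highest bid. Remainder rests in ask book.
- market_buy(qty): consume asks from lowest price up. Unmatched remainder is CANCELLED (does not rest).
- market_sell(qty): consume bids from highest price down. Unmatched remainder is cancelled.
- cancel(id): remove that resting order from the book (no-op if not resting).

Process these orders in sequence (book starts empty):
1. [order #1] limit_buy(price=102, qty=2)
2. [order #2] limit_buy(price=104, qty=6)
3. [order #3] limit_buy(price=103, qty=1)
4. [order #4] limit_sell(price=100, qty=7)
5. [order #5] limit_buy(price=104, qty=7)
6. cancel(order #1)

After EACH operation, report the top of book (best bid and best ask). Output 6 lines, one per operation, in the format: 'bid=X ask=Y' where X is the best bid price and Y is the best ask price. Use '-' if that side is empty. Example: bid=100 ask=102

After op 1 [order #1] limit_buy(price=102, qty=2): fills=none; bids=[#1:2@102] asks=[-]
After op 2 [order #2] limit_buy(price=104, qty=6): fills=none; bids=[#2:6@104 #1:2@102] asks=[-]
After op 3 [order #3] limit_buy(price=103, qty=1): fills=none; bids=[#2:6@104 #3:1@103 #1:2@102] asks=[-]
After op 4 [order #4] limit_sell(price=100, qty=7): fills=#2x#4:6@104 #3x#4:1@103; bids=[#1:2@102] asks=[-]
After op 5 [order #5] limit_buy(price=104, qty=7): fills=none; bids=[#5:7@104 #1:2@102] asks=[-]
After op 6 cancel(order #1): fills=none; bids=[#5:7@104] asks=[-]

Answer: bid=102 ask=-
bid=104 ask=-
bid=104 ask=-
bid=102 ask=-
bid=104 ask=-
bid=104 ask=-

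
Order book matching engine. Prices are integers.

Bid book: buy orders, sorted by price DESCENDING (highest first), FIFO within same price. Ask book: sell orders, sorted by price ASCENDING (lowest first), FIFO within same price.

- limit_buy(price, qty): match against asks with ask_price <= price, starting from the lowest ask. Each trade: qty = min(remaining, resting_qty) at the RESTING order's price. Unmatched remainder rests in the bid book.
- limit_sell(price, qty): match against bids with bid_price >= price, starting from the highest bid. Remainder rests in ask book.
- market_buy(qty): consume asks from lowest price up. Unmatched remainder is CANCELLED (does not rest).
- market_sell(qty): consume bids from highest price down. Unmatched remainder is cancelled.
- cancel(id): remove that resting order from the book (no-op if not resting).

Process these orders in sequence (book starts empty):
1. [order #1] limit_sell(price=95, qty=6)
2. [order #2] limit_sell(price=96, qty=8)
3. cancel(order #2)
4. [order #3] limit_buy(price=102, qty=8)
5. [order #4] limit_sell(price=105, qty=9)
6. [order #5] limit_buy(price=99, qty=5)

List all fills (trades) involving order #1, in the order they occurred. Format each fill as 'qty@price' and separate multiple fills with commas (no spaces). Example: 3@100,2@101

After op 1 [order #1] limit_sell(price=95, qty=6): fills=none; bids=[-] asks=[#1:6@95]
After op 2 [order #2] limit_sell(price=96, qty=8): fills=none; bids=[-] asks=[#1:6@95 #2:8@96]
After op 3 cancel(order #2): fills=none; bids=[-] asks=[#1:6@95]
After op 4 [order #3] limit_buy(price=102, qty=8): fills=#3x#1:6@95; bids=[#3:2@102] asks=[-]
After op 5 [order #4] limit_sell(price=105, qty=9): fills=none; bids=[#3:2@102] asks=[#4:9@105]
After op 6 [order #5] limit_buy(price=99, qty=5): fills=none; bids=[#3:2@102 #5:5@99] asks=[#4:9@105]

Answer: 6@95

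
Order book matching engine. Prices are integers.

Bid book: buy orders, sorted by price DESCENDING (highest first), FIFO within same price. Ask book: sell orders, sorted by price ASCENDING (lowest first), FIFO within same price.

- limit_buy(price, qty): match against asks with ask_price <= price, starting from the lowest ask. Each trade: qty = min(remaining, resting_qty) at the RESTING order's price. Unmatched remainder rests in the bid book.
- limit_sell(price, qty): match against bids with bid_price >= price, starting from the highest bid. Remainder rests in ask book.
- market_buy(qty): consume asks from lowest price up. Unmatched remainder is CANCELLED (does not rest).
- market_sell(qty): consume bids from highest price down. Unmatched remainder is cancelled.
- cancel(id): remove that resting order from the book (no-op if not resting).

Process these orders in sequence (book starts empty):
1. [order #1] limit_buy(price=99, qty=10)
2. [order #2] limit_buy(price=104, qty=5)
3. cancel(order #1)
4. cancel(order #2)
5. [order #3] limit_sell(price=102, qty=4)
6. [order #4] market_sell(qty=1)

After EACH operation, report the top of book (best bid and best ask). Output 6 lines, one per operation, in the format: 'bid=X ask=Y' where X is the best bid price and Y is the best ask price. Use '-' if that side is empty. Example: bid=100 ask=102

After op 1 [order #1] limit_buy(price=99, qty=10): fills=none; bids=[#1:10@99] asks=[-]
After op 2 [order #2] limit_buy(price=104, qty=5): fills=none; bids=[#2:5@104 #1:10@99] asks=[-]
After op 3 cancel(order #1): fills=none; bids=[#2:5@104] asks=[-]
After op 4 cancel(order #2): fills=none; bids=[-] asks=[-]
After op 5 [order #3] limit_sell(price=102, qty=4): fills=none; bids=[-] asks=[#3:4@102]
After op 6 [order #4] market_sell(qty=1): fills=none; bids=[-] asks=[#3:4@102]

Answer: bid=99 ask=-
bid=104 ask=-
bid=104 ask=-
bid=- ask=-
bid=- ask=102
bid=- ask=102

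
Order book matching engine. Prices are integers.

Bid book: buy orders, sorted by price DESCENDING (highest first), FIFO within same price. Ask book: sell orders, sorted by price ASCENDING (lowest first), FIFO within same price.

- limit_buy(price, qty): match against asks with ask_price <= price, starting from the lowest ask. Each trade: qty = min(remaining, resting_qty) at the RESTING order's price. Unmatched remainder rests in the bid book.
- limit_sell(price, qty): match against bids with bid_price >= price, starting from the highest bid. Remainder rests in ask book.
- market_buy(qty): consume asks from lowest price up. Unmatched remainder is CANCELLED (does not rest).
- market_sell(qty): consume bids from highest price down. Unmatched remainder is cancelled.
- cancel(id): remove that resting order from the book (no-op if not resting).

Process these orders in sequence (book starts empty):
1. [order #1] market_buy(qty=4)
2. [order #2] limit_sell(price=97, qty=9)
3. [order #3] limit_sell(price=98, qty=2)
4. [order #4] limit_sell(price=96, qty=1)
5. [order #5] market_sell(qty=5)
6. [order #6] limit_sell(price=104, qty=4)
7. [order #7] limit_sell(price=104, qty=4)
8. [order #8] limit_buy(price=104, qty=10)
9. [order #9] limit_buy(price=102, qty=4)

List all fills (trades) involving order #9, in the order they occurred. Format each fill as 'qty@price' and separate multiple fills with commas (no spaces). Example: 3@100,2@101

Answer: 2@98

Derivation:
After op 1 [order #1] market_buy(qty=4): fills=none; bids=[-] asks=[-]
After op 2 [order #2] limit_sell(price=97, qty=9): fills=none; bids=[-] asks=[#2:9@97]
After op 3 [order #3] limit_sell(price=98, qty=2): fills=none; bids=[-] asks=[#2:9@97 #3:2@98]
After op 4 [order #4] limit_sell(price=96, qty=1): fills=none; bids=[-] asks=[#4:1@96 #2:9@97 #3:2@98]
After op 5 [order #5] market_sell(qty=5): fills=none; bids=[-] asks=[#4:1@96 #2:9@97 #3:2@98]
After op 6 [order #6] limit_sell(price=104, qty=4): fills=none; bids=[-] asks=[#4:1@96 #2:9@97 #3:2@98 #6:4@104]
After op 7 [order #7] limit_sell(price=104, qty=4): fills=none; bids=[-] asks=[#4:1@96 #2:9@97 #3:2@98 #6:4@104 #7:4@104]
After op 8 [order #8] limit_buy(price=104, qty=10): fills=#8x#4:1@96 #8x#2:9@97; bids=[-] asks=[#3:2@98 #6:4@104 #7:4@104]
After op 9 [order #9] limit_buy(price=102, qty=4): fills=#9x#3:2@98; bids=[#9:2@102] asks=[#6:4@104 #7:4@104]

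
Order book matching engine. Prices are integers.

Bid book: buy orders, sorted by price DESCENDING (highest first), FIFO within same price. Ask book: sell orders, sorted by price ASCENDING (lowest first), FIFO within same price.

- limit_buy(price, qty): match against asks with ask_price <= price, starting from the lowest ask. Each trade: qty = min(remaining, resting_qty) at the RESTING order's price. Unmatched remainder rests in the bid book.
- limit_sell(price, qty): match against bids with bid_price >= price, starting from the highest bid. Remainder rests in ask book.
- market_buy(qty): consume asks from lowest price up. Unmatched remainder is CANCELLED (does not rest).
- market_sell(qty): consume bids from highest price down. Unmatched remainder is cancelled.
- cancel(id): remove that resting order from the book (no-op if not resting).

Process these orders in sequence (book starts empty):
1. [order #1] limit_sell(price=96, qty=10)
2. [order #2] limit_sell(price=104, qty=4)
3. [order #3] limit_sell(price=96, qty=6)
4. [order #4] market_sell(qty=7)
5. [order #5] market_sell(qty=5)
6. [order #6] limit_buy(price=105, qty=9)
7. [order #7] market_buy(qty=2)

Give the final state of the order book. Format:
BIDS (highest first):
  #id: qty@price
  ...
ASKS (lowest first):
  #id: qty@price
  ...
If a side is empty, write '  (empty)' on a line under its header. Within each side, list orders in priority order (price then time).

Answer: BIDS (highest first):
  (empty)
ASKS (lowest first):
  #3: 5@96
  #2: 4@104

Derivation:
After op 1 [order #1] limit_sell(price=96, qty=10): fills=none; bids=[-] asks=[#1:10@96]
After op 2 [order #2] limit_sell(price=104, qty=4): fills=none; bids=[-] asks=[#1:10@96 #2:4@104]
After op 3 [order #3] limit_sell(price=96, qty=6): fills=none; bids=[-] asks=[#1:10@96 #3:6@96 #2:4@104]
After op 4 [order #4] market_sell(qty=7): fills=none; bids=[-] asks=[#1:10@96 #3:6@96 #2:4@104]
After op 5 [order #5] market_sell(qty=5): fills=none; bids=[-] asks=[#1:10@96 #3:6@96 #2:4@104]
After op 6 [order #6] limit_buy(price=105, qty=9): fills=#6x#1:9@96; bids=[-] asks=[#1:1@96 #3:6@96 #2:4@104]
After op 7 [order #7] market_buy(qty=2): fills=#7x#1:1@96 #7x#3:1@96; bids=[-] asks=[#3:5@96 #2:4@104]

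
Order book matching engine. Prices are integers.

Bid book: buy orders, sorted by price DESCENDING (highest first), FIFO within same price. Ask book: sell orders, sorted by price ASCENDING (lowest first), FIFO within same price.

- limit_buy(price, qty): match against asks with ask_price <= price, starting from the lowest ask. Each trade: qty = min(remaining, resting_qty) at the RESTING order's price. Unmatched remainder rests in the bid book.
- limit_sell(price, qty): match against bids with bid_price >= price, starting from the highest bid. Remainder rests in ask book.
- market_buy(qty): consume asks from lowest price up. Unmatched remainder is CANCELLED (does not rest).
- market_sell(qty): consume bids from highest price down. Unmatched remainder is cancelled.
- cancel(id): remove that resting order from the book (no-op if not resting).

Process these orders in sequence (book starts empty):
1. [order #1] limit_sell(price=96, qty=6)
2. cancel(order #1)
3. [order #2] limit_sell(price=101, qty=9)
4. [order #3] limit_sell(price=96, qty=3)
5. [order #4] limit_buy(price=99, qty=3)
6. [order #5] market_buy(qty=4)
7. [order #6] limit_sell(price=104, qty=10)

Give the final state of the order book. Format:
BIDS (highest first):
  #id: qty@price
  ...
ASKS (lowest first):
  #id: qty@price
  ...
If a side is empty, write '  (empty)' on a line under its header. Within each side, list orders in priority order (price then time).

After op 1 [order #1] limit_sell(price=96, qty=6): fills=none; bids=[-] asks=[#1:6@96]
After op 2 cancel(order #1): fills=none; bids=[-] asks=[-]
After op 3 [order #2] limit_sell(price=101, qty=9): fills=none; bids=[-] asks=[#2:9@101]
After op 4 [order #3] limit_sell(price=96, qty=3): fills=none; bids=[-] asks=[#3:3@96 #2:9@101]
After op 5 [order #4] limit_buy(price=99, qty=3): fills=#4x#3:3@96; bids=[-] asks=[#2:9@101]
After op 6 [order #5] market_buy(qty=4): fills=#5x#2:4@101; bids=[-] asks=[#2:5@101]
After op 7 [order #6] limit_sell(price=104, qty=10): fills=none; bids=[-] asks=[#2:5@101 #6:10@104]

Answer: BIDS (highest first):
  (empty)
ASKS (lowest first):
  #2: 5@101
  #6: 10@104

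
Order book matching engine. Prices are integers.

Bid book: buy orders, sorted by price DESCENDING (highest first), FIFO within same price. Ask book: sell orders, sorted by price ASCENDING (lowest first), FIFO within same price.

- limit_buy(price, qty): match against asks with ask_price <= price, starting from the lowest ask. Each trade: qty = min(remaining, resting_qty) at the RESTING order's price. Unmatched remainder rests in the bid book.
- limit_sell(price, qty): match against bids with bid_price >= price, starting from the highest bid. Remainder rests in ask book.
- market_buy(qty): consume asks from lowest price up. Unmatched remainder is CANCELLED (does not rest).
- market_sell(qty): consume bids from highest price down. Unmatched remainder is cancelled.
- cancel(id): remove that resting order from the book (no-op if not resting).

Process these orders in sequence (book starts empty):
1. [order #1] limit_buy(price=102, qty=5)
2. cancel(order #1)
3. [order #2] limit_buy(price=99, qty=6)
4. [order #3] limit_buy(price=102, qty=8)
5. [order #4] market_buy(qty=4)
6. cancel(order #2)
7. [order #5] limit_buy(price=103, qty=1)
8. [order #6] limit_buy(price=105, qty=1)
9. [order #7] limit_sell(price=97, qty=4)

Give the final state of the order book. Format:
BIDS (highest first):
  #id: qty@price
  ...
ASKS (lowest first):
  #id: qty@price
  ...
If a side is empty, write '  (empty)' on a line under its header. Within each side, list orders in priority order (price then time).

Answer: BIDS (highest first):
  #3: 6@102
ASKS (lowest first):
  (empty)

Derivation:
After op 1 [order #1] limit_buy(price=102, qty=5): fills=none; bids=[#1:5@102] asks=[-]
After op 2 cancel(order #1): fills=none; bids=[-] asks=[-]
After op 3 [order #2] limit_buy(price=99, qty=6): fills=none; bids=[#2:6@99] asks=[-]
After op 4 [order #3] limit_buy(price=102, qty=8): fills=none; bids=[#3:8@102 #2:6@99] asks=[-]
After op 5 [order #4] market_buy(qty=4): fills=none; bids=[#3:8@102 #2:6@99] asks=[-]
After op 6 cancel(order #2): fills=none; bids=[#3:8@102] asks=[-]
After op 7 [order #5] limit_buy(price=103, qty=1): fills=none; bids=[#5:1@103 #3:8@102] asks=[-]
After op 8 [order #6] limit_buy(price=105, qty=1): fills=none; bids=[#6:1@105 #5:1@103 #3:8@102] asks=[-]
After op 9 [order #7] limit_sell(price=97, qty=4): fills=#6x#7:1@105 #5x#7:1@103 #3x#7:2@102; bids=[#3:6@102] asks=[-]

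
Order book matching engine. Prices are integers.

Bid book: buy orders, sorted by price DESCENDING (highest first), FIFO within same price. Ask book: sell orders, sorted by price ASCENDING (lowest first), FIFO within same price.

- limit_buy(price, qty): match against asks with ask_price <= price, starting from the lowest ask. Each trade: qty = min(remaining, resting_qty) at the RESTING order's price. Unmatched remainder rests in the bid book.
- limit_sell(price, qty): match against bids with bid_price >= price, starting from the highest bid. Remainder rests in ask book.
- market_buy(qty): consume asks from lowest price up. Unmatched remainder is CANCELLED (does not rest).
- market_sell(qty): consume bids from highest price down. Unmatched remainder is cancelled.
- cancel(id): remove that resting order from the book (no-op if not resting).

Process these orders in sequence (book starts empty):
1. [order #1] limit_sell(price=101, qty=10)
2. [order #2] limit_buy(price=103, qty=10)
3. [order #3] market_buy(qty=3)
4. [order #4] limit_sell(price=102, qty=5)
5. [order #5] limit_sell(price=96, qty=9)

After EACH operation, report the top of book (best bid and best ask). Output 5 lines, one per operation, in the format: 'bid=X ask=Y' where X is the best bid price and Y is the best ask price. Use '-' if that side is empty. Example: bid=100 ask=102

Answer: bid=- ask=101
bid=- ask=-
bid=- ask=-
bid=- ask=102
bid=- ask=96

Derivation:
After op 1 [order #1] limit_sell(price=101, qty=10): fills=none; bids=[-] asks=[#1:10@101]
After op 2 [order #2] limit_buy(price=103, qty=10): fills=#2x#1:10@101; bids=[-] asks=[-]
After op 3 [order #3] market_buy(qty=3): fills=none; bids=[-] asks=[-]
After op 4 [order #4] limit_sell(price=102, qty=5): fills=none; bids=[-] asks=[#4:5@102]
After op 5 [order #5] limit_sell(price=96, qty=9): fills=none; bids=[-] asks=[#5:9@96 #4:5@102]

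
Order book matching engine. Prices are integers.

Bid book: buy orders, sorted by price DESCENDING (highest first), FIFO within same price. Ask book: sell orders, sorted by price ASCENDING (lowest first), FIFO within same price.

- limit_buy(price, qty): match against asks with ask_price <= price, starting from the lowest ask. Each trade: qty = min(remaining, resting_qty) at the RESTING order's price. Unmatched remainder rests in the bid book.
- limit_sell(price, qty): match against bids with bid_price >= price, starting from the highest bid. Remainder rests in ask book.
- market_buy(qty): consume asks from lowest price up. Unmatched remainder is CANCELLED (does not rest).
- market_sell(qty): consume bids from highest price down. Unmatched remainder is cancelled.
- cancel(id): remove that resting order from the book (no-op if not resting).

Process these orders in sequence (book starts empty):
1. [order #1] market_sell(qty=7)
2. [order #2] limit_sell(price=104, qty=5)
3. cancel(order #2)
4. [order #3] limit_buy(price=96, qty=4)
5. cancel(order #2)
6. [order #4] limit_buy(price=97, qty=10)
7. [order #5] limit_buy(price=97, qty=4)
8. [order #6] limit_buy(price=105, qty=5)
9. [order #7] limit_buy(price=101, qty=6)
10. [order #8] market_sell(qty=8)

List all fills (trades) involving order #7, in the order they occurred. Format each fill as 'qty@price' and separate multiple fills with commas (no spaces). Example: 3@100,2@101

After op 1 [order #1] market_sell(qty=7): fills=none; bids=[-] asks=[-]
After op 2 [order #2] limit_sell(price=104, qty=5): fills=none; bids=[-] asks=[#2:5@104]
After op 3 cancel(order #2): fills=none; bids=[-] asks=[-]
After op 4 [order #3] limit_buy(price=96, qty=4): fills=none; bids=[#3:4@96] asks=[-]
After op 5 cancel(order #2): fills=none; bids=[#3:4@96] asks=[-]
After op 6 [order #4] limit_buy(price=97, qty=10): fills=none; bids=[#4:10@97 #3:4@96] asks=[-]
After op 7 [order #5] limit_buy(price=97, qty=4): fills=none; bids=[#4:10@97 #5:4@97 #3:4@96] asks=[-]
After op 8 [order #6] limit_buy(price=105, qty=5): fills=none; bids=[#6:5@105 #4:10@97 #5:4@97 #3:4@96] asks=[-]
After op 9 [order #7] limit_buy(price=101, qty=6): fills=none; bids=[#6:5@105 #7:6@101 #4:10@97 #5:4@97 #3:4@96] asks=[-]
After op 10 [order #8] market_sell(qty=8): fills=#6x#8:5@105 #7x#8:3@101; bids=[#7:3@101 #4:10@97 #5:4@97 #3:4@96] asks=[-]

Answer: 3@101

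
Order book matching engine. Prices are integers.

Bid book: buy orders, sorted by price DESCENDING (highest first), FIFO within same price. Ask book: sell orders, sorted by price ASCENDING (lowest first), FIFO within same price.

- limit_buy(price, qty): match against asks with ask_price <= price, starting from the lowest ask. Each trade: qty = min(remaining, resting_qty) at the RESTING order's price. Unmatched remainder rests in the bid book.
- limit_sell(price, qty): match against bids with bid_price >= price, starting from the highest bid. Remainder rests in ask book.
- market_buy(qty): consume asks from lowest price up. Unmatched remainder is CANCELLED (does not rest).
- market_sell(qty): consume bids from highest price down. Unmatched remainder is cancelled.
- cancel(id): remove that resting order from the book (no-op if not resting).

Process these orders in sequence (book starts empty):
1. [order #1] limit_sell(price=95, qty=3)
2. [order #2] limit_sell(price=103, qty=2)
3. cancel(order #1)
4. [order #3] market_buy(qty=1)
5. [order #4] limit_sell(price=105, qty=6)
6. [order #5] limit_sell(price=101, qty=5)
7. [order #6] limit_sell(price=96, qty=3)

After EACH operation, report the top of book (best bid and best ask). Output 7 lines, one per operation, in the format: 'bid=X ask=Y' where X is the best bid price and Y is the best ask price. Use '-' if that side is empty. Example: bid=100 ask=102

After op 1 [order #1] limit_sell(price=95, qty=3): fills=none; bids=[-] asks=[#1:3@95]
After op 2 [order #2] limit_sell(price=103, qty=2): fills=none; bids=[-] asks=[#1:3@95 #2:2@103]
After op 3 cancel(order #1): fills=none; bids=[-] asks=[#2:2@103]
After op 4 [order #3] market_buy(qty=1): fills=#3x#2:1@103; bids=[-] asks=[#2:1@103]
After op 5 [order #4] limit_sell(price=105, qty=6): fills=none; bids=[-] asks=[#2:1@103 #4:6@105]
After op 6 [order #5] limit_sell(price=101, qty=5): fills=none; bids=[-] asks=[#5:5@101 #2:1@103 #4:6@105]
After op 7 [order #6] limit_sell(price=96, qty=3): fills=none; bids=[-] asks=[#6:3@96 #5:5@101 #2:1@103 #4:6@105]

Answer: bid=- ask=95
bid=- ask=95
bid=- ask=103
bid=- ask=103
bid=- ask=103
bid=- ask=101
bid=- ask=96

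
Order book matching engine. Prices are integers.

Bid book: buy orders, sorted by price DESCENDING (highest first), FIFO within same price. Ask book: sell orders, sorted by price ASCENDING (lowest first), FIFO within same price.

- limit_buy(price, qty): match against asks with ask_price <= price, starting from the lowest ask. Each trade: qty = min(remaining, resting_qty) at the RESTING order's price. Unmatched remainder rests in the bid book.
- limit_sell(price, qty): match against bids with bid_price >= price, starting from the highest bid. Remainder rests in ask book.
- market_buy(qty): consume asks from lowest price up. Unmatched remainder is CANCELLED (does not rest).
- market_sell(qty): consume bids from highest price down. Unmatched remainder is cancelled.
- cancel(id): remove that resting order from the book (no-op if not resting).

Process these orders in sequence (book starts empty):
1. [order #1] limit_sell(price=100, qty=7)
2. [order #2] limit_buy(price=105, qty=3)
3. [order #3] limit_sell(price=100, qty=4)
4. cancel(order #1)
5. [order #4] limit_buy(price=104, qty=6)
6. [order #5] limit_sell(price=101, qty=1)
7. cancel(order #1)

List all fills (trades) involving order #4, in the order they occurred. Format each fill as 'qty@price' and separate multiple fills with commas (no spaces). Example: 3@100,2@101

After op 1 [order #1] limit_sell(price=100, qty=7): fills=none; bids=[-] asks=[#1:7@100]
After op 2 [order #2] limit_buy(price=105, qty=3): fills=#2x#1:3@100; bids=[-] asks=[#1:4@100]
After op 3 [order #3] limit_sell(price=100, qty=4): fills=none; bids=[-] asks=[#1:4@100 #3:4@100]
After op 4 cancel(order #1): fills=none; bids=[-] asks=[#3:4@100]
After op 5 [order #4] limit_buy(price=104, qty=6): fills=#4x#3:4@100; bids=[#4:2@104] asks=[-]
After op 6 [order #5] limit_sell(price=101, qty=1): fills=#4x#5:1@104; bids=[#4:1@104] asks=[-]
After op 7 cancel(order #1): fills=none; bids=[#4:1@104] asks=[-]

Answer: 4@100,1@104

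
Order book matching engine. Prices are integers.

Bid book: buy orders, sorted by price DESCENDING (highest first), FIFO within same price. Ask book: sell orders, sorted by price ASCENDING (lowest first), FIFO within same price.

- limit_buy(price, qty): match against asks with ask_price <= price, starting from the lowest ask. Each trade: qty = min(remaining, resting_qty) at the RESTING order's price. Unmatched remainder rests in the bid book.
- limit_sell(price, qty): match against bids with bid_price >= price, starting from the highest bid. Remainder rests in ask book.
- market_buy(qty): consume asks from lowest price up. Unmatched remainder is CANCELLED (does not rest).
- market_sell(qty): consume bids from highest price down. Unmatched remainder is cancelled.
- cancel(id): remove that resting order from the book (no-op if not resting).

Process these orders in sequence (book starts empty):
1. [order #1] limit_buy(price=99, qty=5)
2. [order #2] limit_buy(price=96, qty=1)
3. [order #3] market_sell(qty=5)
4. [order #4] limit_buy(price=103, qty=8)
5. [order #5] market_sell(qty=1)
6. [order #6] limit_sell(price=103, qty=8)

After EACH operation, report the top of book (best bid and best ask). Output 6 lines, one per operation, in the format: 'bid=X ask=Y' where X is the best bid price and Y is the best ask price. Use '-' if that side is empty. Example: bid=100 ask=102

After op 1 [order #1] limit_buy(price=99, qty=5): fills=none; bids=[#1:5@99] asks=[-]
After op 2 [order #2] limit_buy(price=96, qty=1): fills=none; bids=[#1:5@99 #2:1@96] asks=[-]
After op 3 [order #3] market_sell(qty=5): fills=#1x#3:5@99; bids=[#2:1@96] asks=[-]
After op 4 [order #4] limit_buy(price=103, qty=8): fills=none; bids=[#4:8@103 #2:1@96] asks=[-]
After op 5 [order #5] market_sell(qty=1): fills=#4x#5:1@103; bids=[#4:7@103 #2:1@96] asks=[-]
After op 6 [order #6] limit_sell(price=103, qty=8): fills=#4x#6:7@103; bids=[#2:1@96] asks=[#6:1@103]

Answer: bid=99 ask=-
bid=99 ask=-
bid=96 ask=-
bid=103 ask=-
bid=103 ask=-
bid=96 ask=103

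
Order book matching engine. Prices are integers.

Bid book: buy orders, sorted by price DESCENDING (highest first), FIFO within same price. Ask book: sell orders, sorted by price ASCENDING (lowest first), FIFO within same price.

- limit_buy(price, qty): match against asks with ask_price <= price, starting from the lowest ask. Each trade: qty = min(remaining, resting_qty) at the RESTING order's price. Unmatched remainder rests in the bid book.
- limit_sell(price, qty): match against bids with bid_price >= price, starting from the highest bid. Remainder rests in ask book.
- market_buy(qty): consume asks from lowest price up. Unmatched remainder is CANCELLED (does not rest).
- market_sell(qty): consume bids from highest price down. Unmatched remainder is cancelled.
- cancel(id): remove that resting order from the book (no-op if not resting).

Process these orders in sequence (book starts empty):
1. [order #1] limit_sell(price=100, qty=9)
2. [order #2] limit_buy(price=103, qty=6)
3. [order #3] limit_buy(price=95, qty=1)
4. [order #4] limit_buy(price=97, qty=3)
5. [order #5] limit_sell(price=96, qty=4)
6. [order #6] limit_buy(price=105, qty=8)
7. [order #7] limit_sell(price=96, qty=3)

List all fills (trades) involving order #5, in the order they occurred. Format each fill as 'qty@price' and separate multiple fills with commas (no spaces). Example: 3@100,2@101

After op 1 [order #1] limit_sell(price=100, qty=9): fills=none; bids=[-] asks=[#1:9@100]
After op 2 [order #2] limit_buy(price=103, qty=6): fills=#2x#1:6@100; bids=[-] asks=[#1:3@100]
After op 3 [order #3] limit_buy(price=95, qty=1): fills=none; bids=[#3:1@95] asks=[#1:3@100]
After op 4 [order #4] limit_buy(price=97, qty=3): fills=none; bids=[#4:3@97 #3:1@95] asks=[#1:3@100]
After op 5 [order #5] limit_sell(price=96, qty=4): fills=#4x#5:3@97; bids=[#3:1@95] asks=[#5:1@96 #1:3@100]
After op 6 [order #6] limit_buy(price=105, qty=8): fills=#6x#5:1@96 #6x#1:3@100; bids=[#6:4@105 #3:1@95] asks=[-]
After op 7 [order #7] limit_sell(price=96, qty=3): fills=#6x#7:3@105; bids=[#6:1@105 #3:1@95] asks=[-]

Answer: 3@97,1@96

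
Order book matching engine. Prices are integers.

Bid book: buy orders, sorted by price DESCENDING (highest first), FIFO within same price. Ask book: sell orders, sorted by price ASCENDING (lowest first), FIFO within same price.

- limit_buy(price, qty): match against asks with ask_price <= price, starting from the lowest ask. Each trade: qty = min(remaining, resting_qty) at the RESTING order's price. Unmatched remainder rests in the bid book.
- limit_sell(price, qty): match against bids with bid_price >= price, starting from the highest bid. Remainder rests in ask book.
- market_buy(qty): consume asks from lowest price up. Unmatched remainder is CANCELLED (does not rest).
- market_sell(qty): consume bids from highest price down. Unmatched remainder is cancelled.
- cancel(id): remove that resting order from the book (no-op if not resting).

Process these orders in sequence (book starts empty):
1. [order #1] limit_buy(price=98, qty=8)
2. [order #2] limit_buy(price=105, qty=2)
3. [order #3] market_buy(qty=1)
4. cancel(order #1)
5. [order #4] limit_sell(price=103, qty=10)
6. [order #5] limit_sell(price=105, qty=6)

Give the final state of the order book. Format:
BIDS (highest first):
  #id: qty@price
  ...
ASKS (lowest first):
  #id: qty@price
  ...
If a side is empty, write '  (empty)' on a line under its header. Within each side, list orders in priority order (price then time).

After op 1 [order #1] limit_buy(price=98, qty=8): fills=none; bids=[#1:8@98] asks=[-]
After op 2 [order #2] limit_buy(price=105, qty=2): fills=none; bids=[#2:2@105 #1:8@98] asks=[-]
After op 3 [order #3] market_buy(qty=1): fills=none; bids=[#2:2@105 #1:8@98] asks=[-]
After op 4 cancel(order #1): fills=none; bids=[#2:2@105] asks=[-]
After op 5 [order #4] limit_sell(price=103, qty=10): fills=#2x#4:2@105; bids=[-] asks=[#4:8@103]
After op 6 [order #5] limit_sell(price=105, qty=6): fills=none; bids=[-] asks=[#4:8@103 #5:6@105]

Answer: BIDS (highest first):
  (empty)
ASKS (lowest first):
  #4: 8@103
  #5: 6@105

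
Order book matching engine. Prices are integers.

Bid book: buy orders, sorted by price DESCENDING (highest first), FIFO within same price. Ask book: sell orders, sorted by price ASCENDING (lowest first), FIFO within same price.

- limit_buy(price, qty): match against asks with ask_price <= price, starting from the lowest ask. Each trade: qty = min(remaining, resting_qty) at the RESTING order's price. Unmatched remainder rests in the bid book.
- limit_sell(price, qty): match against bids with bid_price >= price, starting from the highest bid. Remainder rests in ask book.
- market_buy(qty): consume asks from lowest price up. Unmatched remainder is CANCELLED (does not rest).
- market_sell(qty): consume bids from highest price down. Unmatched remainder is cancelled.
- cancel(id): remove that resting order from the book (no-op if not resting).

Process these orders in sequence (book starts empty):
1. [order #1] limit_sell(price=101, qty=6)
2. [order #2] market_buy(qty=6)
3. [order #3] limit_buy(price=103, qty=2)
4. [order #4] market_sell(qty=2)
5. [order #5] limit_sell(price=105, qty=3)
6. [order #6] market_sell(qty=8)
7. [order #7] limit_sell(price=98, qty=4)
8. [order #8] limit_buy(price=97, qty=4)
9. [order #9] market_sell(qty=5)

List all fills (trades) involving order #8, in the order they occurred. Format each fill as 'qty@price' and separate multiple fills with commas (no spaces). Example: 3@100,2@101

Answer: 4@97

Derivation:
After op 1 [order #1] limit_sell(price=101, qty=6): fills=none; bids=[-] asks=[#1:6@101]
After op 2 [order #2] market_buy(qty=6): fills=#2x#1:6@101; bids=[-] asks=[-]
After op 3 [order #3] limit_buy(price=103, qty=2): fills=none; bids=[#3:2@103] asks=[-]
After op 4 [order #4] market_sell(qty=2): fills=#3x#4:2@103; bids=[-] asks=[-]
After op 5 [order #5] limit_sell(price=105, qty=3): fills=none; bids=[-] asks=[#5:3@105]
After op 6 [order #6] market_sell(qty=8): fills=none; bids=[-] asks=[#5:3@105]
After op 7 [order #7] limit_sell(price=98, qty=4): fills=none; bids=[-] asks=[#7:4@98 #5:3@105]
After op 8 [order #8] limit_buy(price=97, qty=4): fills=none; bids=[#8:4@97] asks=[#7:4@98 #5:3@105]
After op 9 [order #9] market_sell(qty=5): fills=#8x#9:4@97; bids=[-] asks=[#7:4@98 #5:3@105]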